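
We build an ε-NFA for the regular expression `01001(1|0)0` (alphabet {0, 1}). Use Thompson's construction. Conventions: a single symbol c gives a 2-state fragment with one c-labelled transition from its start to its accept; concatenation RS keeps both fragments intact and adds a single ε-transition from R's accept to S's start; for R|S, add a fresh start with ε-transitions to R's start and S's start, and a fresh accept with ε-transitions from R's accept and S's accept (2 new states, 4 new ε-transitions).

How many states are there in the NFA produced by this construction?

18

Bottom-up over the parse tree:
Each of the 8 symbol leaves contributes a 2-state fragment.
  1|0 — 6 states
  01001(1|0)0 — 18 states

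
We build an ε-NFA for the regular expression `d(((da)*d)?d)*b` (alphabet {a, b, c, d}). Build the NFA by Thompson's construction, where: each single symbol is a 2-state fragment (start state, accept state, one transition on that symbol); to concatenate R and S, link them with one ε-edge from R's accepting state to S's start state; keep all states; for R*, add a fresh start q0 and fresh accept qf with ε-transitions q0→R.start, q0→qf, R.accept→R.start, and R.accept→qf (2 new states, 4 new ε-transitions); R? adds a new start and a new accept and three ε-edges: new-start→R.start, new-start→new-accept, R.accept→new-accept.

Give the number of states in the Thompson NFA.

By structural recursion:
Each of the 6 symbol leaves contributes a 2-state fragment.
  da : 4 states
  (da)* : 6 states
  (da)*d : 8 states
  ((da)*d)? : 10 states
  ((da)*d)?d : 12 states
  (((da)*d)?d)* : 14 states
  d(((da)*d)?d)*b : 18 states

18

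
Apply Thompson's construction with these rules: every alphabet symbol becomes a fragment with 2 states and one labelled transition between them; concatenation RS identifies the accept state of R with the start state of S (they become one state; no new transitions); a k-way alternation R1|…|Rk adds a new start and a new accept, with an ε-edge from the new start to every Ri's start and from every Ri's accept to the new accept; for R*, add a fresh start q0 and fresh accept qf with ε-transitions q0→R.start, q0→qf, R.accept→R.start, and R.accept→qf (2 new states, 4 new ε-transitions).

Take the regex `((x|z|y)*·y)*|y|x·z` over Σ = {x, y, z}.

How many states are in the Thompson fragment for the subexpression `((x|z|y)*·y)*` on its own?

13

Fragment for `((x|z|y)*·y)*`:
Each of the 4 symbol leaves contributes a 2-state fragment.
  x|z|y → 8 states
  (x|z|y)* → 10 states
  (x|z|y)*·y → 11 states
  ((x|z|y)*·y)* → 13 states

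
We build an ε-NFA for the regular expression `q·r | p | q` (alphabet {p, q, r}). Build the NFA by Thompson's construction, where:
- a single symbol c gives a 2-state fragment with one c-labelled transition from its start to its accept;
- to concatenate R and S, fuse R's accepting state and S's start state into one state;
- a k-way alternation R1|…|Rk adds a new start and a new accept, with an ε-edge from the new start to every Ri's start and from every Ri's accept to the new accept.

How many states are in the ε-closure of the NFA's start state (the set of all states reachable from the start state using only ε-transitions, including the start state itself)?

4

Work bottom-up. For each fragment F, track |ε-closure(F.start)| and whether F's accept lies in that closure (i.e. whether F accepts ε). A single-symbol fragment has closure size 1 and does not accept ε.
  q·r → C equals the left operand's closure size = 1 (its accept is not ε-reachable, so the closure stops there)
  q·r | p | q → C = 1 + 1 + 1 + 1 = 4 (the new accept is not ε-reachable since no branch accepts ε)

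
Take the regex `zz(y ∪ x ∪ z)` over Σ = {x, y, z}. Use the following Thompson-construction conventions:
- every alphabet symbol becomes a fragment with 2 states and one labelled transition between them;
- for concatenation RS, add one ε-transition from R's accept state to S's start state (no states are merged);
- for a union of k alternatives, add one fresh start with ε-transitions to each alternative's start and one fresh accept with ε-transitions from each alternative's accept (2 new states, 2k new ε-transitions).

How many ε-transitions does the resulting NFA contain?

8

By structural recursion:
Each of the 5 symbol leaves contributes 0 ε-transitions.
  y ∪ x ∪ z : 6 ε-transitions
  zz(y ∪ x ∪ z) : 8 ε-transitions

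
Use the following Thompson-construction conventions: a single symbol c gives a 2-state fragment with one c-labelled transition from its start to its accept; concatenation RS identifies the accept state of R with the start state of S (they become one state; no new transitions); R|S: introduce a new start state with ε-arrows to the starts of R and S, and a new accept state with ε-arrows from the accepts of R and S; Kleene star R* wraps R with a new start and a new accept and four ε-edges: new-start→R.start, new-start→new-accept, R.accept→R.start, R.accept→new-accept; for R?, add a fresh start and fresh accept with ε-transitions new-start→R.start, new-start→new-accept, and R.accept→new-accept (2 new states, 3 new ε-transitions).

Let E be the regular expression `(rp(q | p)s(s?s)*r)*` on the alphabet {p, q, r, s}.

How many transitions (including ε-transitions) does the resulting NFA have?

By structural recursion:
Each of the 8 symbol leaves contributes 1 transition (1 symbol, 0 ε).
  q | p → 6 transitions (2 symbol, 4 ε)
  s? → 4 transitions (1 symbol, 3 ε)
  s?s → 5 transitions (2 symbol, 3 ε)
  (s?s)* → 9 transitions (2 symbol, 7 ε)
  rp(q | p)s(s?s)*r → 19 transitions (8 symbol, 11 ε)
  (rp(q | p)s(s?s)*r)* → 23 transitions (8 symbol, 15 ε)

23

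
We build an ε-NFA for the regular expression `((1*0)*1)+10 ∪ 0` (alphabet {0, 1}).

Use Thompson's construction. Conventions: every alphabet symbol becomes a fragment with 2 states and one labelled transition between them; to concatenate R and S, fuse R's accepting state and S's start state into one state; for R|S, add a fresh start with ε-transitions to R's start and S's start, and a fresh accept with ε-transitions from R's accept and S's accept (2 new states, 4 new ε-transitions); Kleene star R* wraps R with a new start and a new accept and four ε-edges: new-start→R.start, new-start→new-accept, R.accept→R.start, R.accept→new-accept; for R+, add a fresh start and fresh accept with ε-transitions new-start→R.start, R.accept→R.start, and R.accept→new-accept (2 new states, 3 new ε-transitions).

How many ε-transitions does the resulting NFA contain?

Building bottom-up:
Each of the 6 symbol leaves contributes 0 ε-transitions.
  1* — 4 ε-transitions
  1*0 — 4 ε-transitions
  (1*0)* — 8 ε-transitions
  (1*0)*1 — 8 ε-transitions
  ((1*0)*1)+ — 11 ε-transitions
  ((1*0)*1)+10 — 11 ε-transitions
  ((1*0)*1)+10 ∪ 0 — 15 ε-transitions

15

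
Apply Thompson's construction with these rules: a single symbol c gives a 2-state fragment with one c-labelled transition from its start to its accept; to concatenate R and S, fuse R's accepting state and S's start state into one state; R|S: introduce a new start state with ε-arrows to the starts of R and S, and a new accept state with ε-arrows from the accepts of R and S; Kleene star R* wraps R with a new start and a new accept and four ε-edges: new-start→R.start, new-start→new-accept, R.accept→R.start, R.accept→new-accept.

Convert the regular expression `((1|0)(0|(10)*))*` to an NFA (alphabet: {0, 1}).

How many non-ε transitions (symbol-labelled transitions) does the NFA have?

Bottom-up over the parse tree:
Each of the 5 symbol leaves contributes exactly 1 symbol transition.
  1|0 : 2 symbol transitions
  10 : 2 symbol transitions
  (10)* : 2 symbol transitions
  0|(10)* : 3 symbol transitions
  (1|0)(0|(10)*) : 5 symbol transitions
  ((1|0)(0|(10)*))* : 5 symbol transitions

5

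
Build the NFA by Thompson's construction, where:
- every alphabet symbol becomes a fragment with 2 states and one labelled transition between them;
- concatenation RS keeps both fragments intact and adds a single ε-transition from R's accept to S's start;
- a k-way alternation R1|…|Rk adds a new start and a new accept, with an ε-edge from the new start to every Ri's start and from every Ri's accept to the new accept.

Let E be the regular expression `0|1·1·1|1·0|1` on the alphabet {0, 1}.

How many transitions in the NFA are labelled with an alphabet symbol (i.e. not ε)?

7

Recursing over subexpressions:
Each of the 7 symbol leaves contributes exactly 1 symbol transition.
  1·1·1 — 3 symbol transitions
  1·0 — 2 symbol transitions
  0|1·1·1|1·0|1 — 7 symbol transitions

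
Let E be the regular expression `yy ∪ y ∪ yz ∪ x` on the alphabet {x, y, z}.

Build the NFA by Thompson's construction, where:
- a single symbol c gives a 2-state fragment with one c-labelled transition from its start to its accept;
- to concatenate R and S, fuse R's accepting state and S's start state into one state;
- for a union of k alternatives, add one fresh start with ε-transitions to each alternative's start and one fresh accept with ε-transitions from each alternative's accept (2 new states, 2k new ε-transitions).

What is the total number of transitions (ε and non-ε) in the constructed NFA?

14

Building bottom-up:
Each of the 6 symbol leaves contributes 1 transition (1 symbol, 0 ε).
  yy → 2 transitions (2 symbol, 0 ε)
  yz → 2 transitions (2 symbol, 0 ε)
  yy ∪ y ∪ yz ∪ x → 14 transitions (6 symbol, 8 ε)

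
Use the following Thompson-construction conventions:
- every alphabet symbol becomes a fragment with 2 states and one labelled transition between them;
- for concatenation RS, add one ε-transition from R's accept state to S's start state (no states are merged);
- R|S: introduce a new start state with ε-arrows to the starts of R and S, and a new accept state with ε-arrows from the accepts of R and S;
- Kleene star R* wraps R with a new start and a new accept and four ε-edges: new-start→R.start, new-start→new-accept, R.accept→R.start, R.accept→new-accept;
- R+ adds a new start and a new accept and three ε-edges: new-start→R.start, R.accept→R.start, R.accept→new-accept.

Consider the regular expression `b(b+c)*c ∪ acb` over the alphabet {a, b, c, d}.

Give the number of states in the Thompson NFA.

Per subexpression:
Each of the 7 symbol leaves contributes a 2-state fragment.
  b+ — 4 states
  b+c — 6 states
  (b+c)* — 8 states
  b(b+c)*c — 12 states
  acb — 6 states
  b(b+c)*c ∪ acb — 20 states

20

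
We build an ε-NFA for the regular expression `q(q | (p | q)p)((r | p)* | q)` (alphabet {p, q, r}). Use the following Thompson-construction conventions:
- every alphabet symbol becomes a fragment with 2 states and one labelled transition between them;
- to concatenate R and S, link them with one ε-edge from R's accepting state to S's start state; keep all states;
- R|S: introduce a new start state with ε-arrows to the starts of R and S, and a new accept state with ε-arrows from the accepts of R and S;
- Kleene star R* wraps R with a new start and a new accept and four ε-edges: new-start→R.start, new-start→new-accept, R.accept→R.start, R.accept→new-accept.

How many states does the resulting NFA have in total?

26

Recursing over subexpressions:
Each of the 8 symbol leaves contributes a 2-state fragment.
  p | q : 6 states
  (p | q)p : 8 states
  q | (p | q)p : 12 states
  r | p : 6 states
  (r | p)* : 8 states
  (r | p)* | q : 12 states
  q(q | (p | q)p)((r | p)* | q) : 26 states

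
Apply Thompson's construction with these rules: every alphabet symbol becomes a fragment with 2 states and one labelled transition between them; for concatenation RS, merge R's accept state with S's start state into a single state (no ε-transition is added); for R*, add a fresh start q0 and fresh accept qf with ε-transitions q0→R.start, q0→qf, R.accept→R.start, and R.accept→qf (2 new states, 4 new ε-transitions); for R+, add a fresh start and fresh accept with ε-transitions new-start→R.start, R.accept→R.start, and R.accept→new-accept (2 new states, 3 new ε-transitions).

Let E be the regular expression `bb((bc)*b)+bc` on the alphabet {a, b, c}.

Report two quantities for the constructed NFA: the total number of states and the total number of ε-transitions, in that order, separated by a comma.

By structural recursion:
Each of the 7 symbol leaves contributes 2 states and 0 ε-transitions.
  bc = 3 states, 0 ε-transitions
  (bc)* = 5 states, 4 ε-transitions
  (bc)*b = 6 states, 4 ε-transitions
  ((bc)*b)+ = 8 states, 7 ε-transitions
  bb((bc)*b)+bc = 12 states, 7 ε-transitions

12, 7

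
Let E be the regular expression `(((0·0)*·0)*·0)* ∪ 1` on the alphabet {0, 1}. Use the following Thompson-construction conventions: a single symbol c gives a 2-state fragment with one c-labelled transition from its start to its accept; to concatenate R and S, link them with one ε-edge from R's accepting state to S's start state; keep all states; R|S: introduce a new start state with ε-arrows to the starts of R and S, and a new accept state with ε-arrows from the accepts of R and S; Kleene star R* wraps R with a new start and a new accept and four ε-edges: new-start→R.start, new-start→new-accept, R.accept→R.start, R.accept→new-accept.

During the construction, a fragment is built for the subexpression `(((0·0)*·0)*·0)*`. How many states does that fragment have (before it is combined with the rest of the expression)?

14

Fragment for `(((0·0)*·0)*·0)*`:
Each of the 4 symbol leaves contributes a 2-state fragment.
  0·0 = 4 states
  (0·0)* = 6 states
  (0·0)*·0 = 8 states
  ((0·0)*·0)* = 10 states
  ((0·0)*·0)*·0 = 12 states
  (((0·0)*·0)*·0)* = 14 states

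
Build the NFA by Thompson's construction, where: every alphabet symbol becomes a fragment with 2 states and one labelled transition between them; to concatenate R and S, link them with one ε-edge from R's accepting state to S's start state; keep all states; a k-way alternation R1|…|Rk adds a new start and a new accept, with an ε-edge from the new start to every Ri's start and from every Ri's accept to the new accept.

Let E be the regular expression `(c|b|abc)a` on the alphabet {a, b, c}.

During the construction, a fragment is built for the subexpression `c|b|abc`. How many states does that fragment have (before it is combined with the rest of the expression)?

12

Fragment for `c|b|abc`:
Each of the 5 symbol leaves contributes a 2-state fragment.
  abc — 6 states
  c|b|abc — 12 states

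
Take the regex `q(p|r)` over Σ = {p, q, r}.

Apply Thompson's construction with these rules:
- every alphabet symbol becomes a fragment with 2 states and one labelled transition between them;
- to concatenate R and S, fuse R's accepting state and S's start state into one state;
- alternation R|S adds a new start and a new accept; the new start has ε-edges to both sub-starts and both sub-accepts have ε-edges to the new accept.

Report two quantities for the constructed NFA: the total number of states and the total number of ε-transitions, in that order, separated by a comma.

7, 4

Per subexpression:
Each of the 3 symbol leaves contributes 2 states and 0 ε-transitions.
  p|r — 6 states, 4 ε-transitions
  q(p|r) — 7 states, 4 ε-transitions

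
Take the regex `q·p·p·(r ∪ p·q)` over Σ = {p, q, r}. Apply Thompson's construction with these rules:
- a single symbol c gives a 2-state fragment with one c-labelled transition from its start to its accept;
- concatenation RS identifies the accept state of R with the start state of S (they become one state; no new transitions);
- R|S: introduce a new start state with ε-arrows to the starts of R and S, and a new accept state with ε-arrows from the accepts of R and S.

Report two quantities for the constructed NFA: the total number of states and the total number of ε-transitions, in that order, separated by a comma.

10, 4

Per subexpression:
Each of the 6 symbol leaves contributes 2 states and 0 ε-transitions.
  p·q : 3 states, 0 ε-transitions
  r ∪ p·q : 7 states, 4 ε-transitions
  q·p·p·(r ∪ p·q) : 10 states, 4 ε-transitions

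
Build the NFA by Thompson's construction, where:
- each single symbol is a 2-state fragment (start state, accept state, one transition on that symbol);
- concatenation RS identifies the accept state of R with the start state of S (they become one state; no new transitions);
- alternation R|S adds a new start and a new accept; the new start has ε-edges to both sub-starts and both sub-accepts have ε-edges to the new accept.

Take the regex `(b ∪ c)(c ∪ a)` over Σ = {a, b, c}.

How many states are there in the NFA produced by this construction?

11

By structural recursion:
Each of the 4 symbol leaves contributes a 2-state fragment.
  b ∪ c = 6 states
  c ∪ a = 6 states
  (b ∪ c)(c ∪ a) = 11 states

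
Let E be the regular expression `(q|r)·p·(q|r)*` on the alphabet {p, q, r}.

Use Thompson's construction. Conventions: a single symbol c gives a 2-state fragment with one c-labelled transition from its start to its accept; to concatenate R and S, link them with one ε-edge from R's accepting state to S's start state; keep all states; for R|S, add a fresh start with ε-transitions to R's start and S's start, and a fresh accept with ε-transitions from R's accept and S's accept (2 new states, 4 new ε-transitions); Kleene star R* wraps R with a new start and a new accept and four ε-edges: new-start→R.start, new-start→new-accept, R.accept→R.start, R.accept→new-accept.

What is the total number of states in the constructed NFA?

Recursing over subexpressions:
Each of the 5 symbol leaves contributes a 2-state fragment.
  q|r — 6 states
  q|r — 6 states
  (q|r)* — 8 states
  (q|r)·p·(q|r)* — 16 states

16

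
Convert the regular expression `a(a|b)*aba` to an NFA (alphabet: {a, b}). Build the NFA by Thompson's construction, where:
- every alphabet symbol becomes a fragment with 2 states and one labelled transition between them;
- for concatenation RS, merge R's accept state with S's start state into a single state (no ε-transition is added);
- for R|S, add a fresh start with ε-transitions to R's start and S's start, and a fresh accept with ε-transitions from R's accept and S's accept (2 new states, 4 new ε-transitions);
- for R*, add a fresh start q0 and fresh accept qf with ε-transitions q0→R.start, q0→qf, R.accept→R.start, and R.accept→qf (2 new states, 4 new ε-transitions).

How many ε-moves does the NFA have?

By structural recursion:
Each of the 6 symbol leaves contributes 0 ε-transitions.
  a|b : 4 ε-transitions
  (a|b)* : 8 ε-transitions
  a(a|b)*aba : 8 ε-transitions

8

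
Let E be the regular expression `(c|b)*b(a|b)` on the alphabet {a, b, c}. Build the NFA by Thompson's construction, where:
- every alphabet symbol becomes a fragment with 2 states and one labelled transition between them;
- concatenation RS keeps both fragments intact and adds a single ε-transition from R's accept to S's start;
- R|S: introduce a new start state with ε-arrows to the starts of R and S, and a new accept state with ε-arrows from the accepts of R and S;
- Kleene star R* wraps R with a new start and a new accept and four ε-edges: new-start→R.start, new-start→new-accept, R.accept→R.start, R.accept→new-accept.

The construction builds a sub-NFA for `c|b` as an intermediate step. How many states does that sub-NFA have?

Fragment for `c|b`:
Each of the 2 symbol leaves contributes a 2-state fragment.
  c|b → 6 states

6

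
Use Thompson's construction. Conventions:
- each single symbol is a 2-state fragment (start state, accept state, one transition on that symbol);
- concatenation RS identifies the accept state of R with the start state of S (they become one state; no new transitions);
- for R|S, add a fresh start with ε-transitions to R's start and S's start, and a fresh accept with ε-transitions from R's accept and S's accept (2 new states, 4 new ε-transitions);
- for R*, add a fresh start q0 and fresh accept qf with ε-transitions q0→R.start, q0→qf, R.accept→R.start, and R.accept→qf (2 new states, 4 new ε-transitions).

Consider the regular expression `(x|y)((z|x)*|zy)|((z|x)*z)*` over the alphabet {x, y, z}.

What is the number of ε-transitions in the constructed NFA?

32

By structural recursion:
Each of the 9 symbol leaves contributes 0 ε-transitions.
  x|y = 4 ε-transitions
  z|x = 4 ε-transitions
  (z|x)* = 8 ε-transitions
  zy = 0 ε-transitions
  (z|x)*|zy = 12 ε-transitions
  (x|y)((z|x)*|zy) = 16 ε-transitions
  z|x = 4 ε-transitions
  (z|x)* = 8 ε-transitions
  (z|x)*z = 8 ε-transitions
  ((z|x)*z)* = 12 ε-transitions
  (x|y)((z|x)*|zy)|((z|x)*z)* = 32 ε-transitions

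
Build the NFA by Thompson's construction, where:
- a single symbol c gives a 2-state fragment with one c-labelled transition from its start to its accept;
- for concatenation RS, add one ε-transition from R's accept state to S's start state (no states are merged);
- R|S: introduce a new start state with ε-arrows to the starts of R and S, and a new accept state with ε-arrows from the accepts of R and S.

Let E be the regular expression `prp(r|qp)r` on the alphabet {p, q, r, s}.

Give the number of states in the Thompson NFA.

Recursing over subexpressions:
Each of the 7 symbol leaves contributes a 2-state fragment.
  qp — 4 states
  r|qp — 8 states
  prp(r|qp)r — 16 states

16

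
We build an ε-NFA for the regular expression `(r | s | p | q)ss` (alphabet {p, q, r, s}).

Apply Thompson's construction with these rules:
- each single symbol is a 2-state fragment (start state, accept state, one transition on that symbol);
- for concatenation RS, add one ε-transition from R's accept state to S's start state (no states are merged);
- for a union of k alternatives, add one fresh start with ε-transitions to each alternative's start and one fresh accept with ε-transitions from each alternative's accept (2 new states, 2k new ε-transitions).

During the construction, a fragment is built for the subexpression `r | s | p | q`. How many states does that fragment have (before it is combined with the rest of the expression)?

Fragment for `r | s | p | q`:
Each of the 4 symbol leaves contributes a 2-state fragment.
  r | s | p | q — 10 states

10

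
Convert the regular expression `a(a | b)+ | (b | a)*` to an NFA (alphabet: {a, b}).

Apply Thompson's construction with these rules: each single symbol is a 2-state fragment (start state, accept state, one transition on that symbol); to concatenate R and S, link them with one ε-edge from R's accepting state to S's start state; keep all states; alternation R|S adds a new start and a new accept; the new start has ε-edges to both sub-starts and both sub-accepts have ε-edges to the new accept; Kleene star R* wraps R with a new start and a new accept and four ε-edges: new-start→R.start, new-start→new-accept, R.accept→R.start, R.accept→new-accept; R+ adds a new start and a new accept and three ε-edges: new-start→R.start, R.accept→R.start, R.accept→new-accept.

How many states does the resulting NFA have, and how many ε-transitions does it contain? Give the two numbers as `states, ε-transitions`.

20, 20

Bottom-up over the parse tree:
Each of the 5 symbol leaves contributes 2 states and 0 ε-transitions.
  a | b : 6 states, 4 ε-transitions
  (a | b)+ : 8 states, 7 ε-transitions
  a(a | b)+ : 10 states, 8 ε-transitions
  b | a : 6 states, 4 ε-transitions
  (b | a)* : 8 states, 8 ε-transitions
  a(a | b)+ | (b | a)* : 20 states, 20 ε-transitions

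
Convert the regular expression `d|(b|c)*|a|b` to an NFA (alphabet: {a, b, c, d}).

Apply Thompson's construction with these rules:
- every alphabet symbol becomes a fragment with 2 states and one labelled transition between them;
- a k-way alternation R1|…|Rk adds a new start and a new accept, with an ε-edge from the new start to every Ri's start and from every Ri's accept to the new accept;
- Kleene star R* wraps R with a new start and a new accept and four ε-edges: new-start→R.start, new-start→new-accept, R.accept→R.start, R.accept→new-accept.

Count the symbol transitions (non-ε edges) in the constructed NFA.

5

Building bottom-up:
Each of the 5 symbol leaves contributes exactly 1 symbol transition.
  b|c → 2 symbol transitions
  (b|c)* → 2 symbol transitions
  d|(b|c)*|a|b → 5 symbol transitions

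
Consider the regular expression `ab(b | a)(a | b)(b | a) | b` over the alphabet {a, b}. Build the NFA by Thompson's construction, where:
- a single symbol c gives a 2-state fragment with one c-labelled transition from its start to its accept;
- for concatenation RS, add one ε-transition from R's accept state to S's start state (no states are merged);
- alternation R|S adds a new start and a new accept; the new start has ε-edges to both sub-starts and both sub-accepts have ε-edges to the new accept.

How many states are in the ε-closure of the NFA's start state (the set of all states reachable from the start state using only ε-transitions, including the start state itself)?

Work bottom-up. For each fragment F, track |ε-closure(F.start)| and whether F's accept lies in that closure (i.e. whether F accepts ε). A single-symbol fragment has closure size 1 and does not accept ε.
  b | a → new start ε-reaches every alternative's start; none of them accept ε, so the new accept is not reached: |closure| = 1 + 1 + 1 = 3
  a | b → new start ε-reaches every alternative's start; none of them accept ε, so the new accept is not reached: |closure| = 1 + 1 + 1 = 3
  b | a → new start ε-reaches every alternative's start; none of them accept ε, so the new accept is not reached: |closure| = 1 + 1 + 1 = 3
  ab(b | a)(a | b)(b | a) → |closure| equals the left operand's closure size = 1 (its accept is not ε-reachable, so the closure stops there)
  ab(b | a)(a | b)(b | a) | b → |closure| = 1 + 1 + 1 = 3 (the new accept is not ε-reachable since no branch accepts ε)

3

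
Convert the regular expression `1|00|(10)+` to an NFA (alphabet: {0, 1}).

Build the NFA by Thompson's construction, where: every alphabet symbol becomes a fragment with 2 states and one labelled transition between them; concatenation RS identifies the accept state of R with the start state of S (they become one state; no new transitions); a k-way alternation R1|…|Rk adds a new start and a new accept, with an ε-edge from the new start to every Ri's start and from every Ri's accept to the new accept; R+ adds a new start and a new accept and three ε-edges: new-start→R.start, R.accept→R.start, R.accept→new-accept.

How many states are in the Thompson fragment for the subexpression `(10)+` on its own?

5

Fragment for `(10)+`:
Each of the 2 symbol leaves contributes a 2-state fragment.
  10 → 3 states
  (10)+ → 5 states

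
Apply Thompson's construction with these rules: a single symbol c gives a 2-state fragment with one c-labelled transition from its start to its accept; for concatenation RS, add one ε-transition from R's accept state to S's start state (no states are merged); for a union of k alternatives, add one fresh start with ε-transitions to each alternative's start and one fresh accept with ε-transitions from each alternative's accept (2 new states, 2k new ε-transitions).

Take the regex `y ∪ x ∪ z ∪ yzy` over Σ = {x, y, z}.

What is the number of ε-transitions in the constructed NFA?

By structural recursion:
Each of the 6 symbol leaves contributes 0 ε-transitions.
  yzy — 2 ε-transitions
  y ∪ x ∪ z ∪ yzy — 10 ε-transitions

10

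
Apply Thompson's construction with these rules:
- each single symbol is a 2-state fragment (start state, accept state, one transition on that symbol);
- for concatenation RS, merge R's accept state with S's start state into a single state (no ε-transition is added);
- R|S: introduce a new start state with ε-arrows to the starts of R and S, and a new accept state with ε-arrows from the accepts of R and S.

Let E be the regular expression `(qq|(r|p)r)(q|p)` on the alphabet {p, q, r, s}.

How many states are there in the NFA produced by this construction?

Building bottom-up:
Each of the 7 symbol leaves contributes a 2-state fragment.
  qq → 3 states
  r|p → 6 states
  (r|p)r → 7 states
  qq|(r|p)r → 12 states
  q|p → 6 states
  (qq|(r|p)r)(q|p) → 17 states

17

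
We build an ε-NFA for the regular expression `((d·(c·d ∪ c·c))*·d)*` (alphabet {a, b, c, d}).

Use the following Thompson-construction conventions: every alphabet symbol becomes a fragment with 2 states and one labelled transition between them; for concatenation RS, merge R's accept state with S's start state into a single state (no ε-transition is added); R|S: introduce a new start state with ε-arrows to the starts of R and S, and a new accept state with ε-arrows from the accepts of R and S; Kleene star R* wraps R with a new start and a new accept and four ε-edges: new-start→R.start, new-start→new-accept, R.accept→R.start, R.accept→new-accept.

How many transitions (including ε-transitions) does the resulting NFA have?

Per subexpression:
Each of the 6 symbol leaves contributes 1 transition (1 symbol, 0 ε).
  c·d → 2 transitions (2 symbol, 0 ε)
  c·c → 2 transitions (2 symbol, 0 ε)
  c·d ∪ c·c → 8 transitions (4 symbol, 4 ε)
  d·(c·d ∪ c·c) → 9 transitions (5 symbol, 4 ε)
  (d·(c·d ∪ c·c))* → 13 transitions (5 symbol, 8 ε)
  (d·(c·d ∪ c·c))*·d → 14 transitions (6 symbol, 8 ε)
  ((d·(c·d ∪ c·c))*·d)* → 18 transitions (6 symbol, 12 ε)

18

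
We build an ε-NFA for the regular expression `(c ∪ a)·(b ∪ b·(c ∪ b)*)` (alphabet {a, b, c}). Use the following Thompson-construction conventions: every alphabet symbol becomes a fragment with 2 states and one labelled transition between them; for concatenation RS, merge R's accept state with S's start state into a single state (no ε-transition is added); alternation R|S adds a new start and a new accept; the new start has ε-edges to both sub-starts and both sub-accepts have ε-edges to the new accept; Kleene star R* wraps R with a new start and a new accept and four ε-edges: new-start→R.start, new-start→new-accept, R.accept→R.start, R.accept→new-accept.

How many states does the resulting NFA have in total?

18

Building bottom-up:
Each of the 6 symbol leaves contributes a 2-state fragment.
  c ∪ a → 6 states
  c ∪ b → 6 states
  (c ∪ b)* → 8 states
  b·(c ∪ b)* → 9 states
  b ∪ b·(c ∪ b)* → 13 states
  (c ∪ a)·(b ∪ b·(c ∪ b)*) → 18 states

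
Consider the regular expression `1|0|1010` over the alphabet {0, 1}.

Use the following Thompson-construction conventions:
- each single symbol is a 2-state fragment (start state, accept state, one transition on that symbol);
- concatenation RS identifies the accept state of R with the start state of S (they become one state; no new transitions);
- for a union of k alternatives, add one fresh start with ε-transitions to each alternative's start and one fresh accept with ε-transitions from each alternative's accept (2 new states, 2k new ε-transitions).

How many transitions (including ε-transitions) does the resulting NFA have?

12

Bottom-up over the parse tree:
Each of the 6 symbol leaves contributes 1 transition (1 symbol, 0 ε).
  1010 = 4 transitions (4 symbol, 0 ε)
  1|0|1010 = 12 transitions (6 symbol, 6 ε)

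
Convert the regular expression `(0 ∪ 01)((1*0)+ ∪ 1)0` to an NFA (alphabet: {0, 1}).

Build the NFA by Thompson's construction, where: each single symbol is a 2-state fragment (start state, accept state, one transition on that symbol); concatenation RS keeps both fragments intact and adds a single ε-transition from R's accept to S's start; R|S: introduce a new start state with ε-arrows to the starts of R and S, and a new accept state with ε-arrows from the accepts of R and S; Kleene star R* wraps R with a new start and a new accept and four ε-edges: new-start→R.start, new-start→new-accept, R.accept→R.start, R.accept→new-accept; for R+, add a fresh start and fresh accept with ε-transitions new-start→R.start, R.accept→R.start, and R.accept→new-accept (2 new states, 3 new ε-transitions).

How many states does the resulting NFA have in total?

22

Per subexpression:
Each of the 7 symbol leaves contributes a 2-state fragment.
  01 — 4 states
  0 ∪ 01 — 8 states
  1* — 4 states
  1*0 — 6 states
  (1*0)+ — 8 states
  (1*0)+ ∪ 1 — 12 states
  (0 ∪ 01)((1*0)+ ∪ 1)0 — 22 states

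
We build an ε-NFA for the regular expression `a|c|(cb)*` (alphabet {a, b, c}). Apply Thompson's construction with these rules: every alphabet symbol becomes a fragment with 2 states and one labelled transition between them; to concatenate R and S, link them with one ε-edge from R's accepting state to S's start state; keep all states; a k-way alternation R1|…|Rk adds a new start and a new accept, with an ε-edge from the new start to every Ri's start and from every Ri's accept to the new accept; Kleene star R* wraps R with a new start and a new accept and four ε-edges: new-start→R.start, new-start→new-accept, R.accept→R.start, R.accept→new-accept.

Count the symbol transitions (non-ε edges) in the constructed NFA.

4

Recursing over subexpressions:
Each of the 4 symbol leaves contributes exactly 1 symbol transition.
  cb → 2 symbol transitions
  (cb)* → 2 symbol transitions
  a|c|(cb)* → 4 symbol transitions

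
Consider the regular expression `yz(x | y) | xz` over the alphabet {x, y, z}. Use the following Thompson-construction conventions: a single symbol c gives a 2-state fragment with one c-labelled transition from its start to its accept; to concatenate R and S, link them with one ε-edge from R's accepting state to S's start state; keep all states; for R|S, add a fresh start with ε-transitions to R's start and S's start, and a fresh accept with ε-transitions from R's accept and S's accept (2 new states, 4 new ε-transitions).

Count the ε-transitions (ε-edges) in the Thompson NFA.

Bottom-up over the parse tree:
Each of the 6 symbol leaves contributes 0 ε-transitions.
  x | y : 4 ε-transitions
  yz(x | y) : 6 ε-transitions
  xz : 1 ε-transition
  yz(x | y) | xz : 11 ε-transitions

11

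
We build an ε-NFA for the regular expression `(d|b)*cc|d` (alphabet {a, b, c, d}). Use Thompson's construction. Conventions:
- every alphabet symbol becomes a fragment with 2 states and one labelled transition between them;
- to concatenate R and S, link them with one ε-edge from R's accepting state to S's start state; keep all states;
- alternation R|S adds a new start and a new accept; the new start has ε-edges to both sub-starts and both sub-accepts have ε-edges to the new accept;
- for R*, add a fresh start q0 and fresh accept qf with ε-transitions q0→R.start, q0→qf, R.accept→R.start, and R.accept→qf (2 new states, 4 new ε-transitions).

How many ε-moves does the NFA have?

14

Per subexpression:
Each of the 5 symbol leaves contributes 0 ε-transitions.
  d|b : 4 ε-transitions
  (d|b)* : 8 ε-transitions
  (d|b)*cc : 10 ε-transitions
  (d|b)*cc|d : 14 ε-transitions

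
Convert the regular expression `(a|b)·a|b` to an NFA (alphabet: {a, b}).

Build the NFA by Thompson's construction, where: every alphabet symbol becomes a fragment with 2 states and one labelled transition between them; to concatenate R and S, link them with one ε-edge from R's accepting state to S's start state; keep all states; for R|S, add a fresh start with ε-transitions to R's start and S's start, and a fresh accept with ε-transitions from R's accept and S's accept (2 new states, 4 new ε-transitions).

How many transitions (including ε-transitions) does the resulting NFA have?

Recursing over subexpressions:
Each of the 4 symbol leaves contributes 1 transition (1 symbol, 0 ε).
  a|b = 6 transitions (2 symbol, 4 ε)
  (a|b)·a = 8 transitions (3 symbol, 5 ε)
  (a|b)·a|b = 13 transitions (4 symbol, 9 ε)

13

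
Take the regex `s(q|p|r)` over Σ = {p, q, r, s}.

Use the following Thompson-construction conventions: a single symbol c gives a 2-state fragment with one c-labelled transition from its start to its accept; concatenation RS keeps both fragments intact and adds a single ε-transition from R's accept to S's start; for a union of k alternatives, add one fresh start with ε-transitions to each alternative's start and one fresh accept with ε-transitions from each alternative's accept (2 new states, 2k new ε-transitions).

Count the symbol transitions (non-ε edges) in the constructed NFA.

4

Per subexpression:
Each of the 4 symbol leaves contributes exactly 1 symbol transition.
  q|p|r = 3 symbol transitions
  s(q|p|r) = 4 symbol transitions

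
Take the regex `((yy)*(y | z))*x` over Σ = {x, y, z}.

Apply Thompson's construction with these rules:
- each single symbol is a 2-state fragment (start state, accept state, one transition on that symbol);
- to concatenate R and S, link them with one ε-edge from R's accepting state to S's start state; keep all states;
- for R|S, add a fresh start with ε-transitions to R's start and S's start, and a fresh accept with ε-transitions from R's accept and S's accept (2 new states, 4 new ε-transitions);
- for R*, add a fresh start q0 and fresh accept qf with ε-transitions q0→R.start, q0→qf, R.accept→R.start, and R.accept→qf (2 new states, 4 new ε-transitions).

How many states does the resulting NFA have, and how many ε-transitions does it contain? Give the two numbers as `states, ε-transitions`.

By structural recursion:
Each of the 5 symbol leaves contributes 2 states and 0 ε-transitions.
  yy — 4 states, 1 ε-transition
  (yy)* — 6 states, 5 ε-transitions
  y | z — 6 states, 4 ε-transitions
  (yy)*(y | z) — 12 states, 10 ε-transitions
  ((yy)*(y | z))* — 14 states, 14 ε-transitions
  ((yy)*(y | z))*x — 16 states, 15 ε-transitions

16, 15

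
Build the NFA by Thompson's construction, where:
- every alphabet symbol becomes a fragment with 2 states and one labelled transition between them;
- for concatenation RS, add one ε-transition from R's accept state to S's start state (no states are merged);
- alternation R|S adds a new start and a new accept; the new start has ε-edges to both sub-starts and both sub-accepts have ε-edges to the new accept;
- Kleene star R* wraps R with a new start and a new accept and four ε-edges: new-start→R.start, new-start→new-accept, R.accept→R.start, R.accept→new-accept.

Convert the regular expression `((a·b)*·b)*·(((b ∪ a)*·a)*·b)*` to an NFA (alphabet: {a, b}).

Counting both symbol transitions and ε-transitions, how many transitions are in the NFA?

By structural recursion:
Each of the 7 symbol leaves contributes 1 transition (1 symbol, 0 ε).
  a·b : 3 transitions (2 symbol, 1 ε)
  (a·b)* : 7 transitions (2 symbol, 5 ε)
  (a·b)*·b : 9 transitions (3 symbol, 6 ε)
  ((a·b)*·b)* : 13 transitions (3 symbol, 10 ε)
  b ∪ a : 6 transitions (2 symbol, 4 ε)
  (b ∪ a)* : 10 transitions (2 symbol, 8 ε)
  (b ∪ a)*·a : 12 transitions (3 symbol, 9 ε)
  ((b ∪ a)*·a)* : 16 transitions (3 symbol, 13 ε)
  ((b ∪ a)*·a)*·b : 18 transitions (4 symbol, 14 ε)
  (((b ∪ a)*·a)*·b)* : 22 transitions (4 symbol, 18 ε)
  ((a·b)*·b)*·(((b ∪ a)*·a)*·b)* : 36 transitions (7 symbol, 29 ε)

36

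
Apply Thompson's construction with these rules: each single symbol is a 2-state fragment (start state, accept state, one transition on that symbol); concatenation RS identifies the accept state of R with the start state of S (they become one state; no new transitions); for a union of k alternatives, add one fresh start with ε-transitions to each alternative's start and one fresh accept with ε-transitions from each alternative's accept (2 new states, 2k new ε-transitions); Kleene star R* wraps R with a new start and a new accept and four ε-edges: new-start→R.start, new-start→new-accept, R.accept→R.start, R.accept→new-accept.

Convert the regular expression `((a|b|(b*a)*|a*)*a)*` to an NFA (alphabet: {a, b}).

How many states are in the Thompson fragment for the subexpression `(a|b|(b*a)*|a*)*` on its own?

19

Fragment for `(a|b|(b*a)*|a*)*`:
Each of the 5 symbol leaves contributes a 2-state fragment.
  b* → 4 states
  b*a → 5 states
  (b*a)* → 7 states
  a* → 4 states
  a|b|(b*a)*|a* → 17 states
  (a|b|(b*a)*|a*)* → 19 states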